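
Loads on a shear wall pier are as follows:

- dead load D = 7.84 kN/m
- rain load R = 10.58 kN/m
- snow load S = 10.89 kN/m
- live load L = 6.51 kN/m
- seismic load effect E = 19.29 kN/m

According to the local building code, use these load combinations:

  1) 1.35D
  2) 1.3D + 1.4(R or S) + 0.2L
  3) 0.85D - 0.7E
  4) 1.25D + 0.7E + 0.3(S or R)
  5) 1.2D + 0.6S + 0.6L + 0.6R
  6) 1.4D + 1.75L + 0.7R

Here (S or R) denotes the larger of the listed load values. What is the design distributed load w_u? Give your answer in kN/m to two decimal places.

(R or S) → S = 10.89 kN/m; (S or R) → S = 10.89 kN/m.
1) 1.35(7.84) = 10.58
2) 1.3(7.84) + 1.4(10.89) + 0.2(6.51) = 10.19 + 15.25 + 1.30 = 26.74
3) 0.85(7.84) - 0.7(19.29) = 6.66 - 13.50 = -6.84
4) 1.25(7.84) + 0.7(19.29) + 0.3(10.89) = 9.80 + 13.50 + 3.27 = 26.57
5) 1.2(7.84) + 0.6(10.89) + 0.6(6.51) + 0.6(10.58) = 9.41 + 6.53 + 3.91 + 6.35 = 26.20
6) 1.4(7.84) + 1.75(6.51) + 0.7(10.58) = 29.77
Maximum is from combination 6.

29.77 kN/m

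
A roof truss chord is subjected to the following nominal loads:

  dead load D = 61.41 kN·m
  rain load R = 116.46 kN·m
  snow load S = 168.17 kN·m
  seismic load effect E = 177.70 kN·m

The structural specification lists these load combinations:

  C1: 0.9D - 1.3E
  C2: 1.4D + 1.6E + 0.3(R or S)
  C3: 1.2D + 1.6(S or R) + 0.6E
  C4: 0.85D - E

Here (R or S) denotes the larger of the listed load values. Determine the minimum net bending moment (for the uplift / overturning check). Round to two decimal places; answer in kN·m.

-175.74 kN·m

(R or S) → S = 168.17 kN·m; (S or R) → S = 168.17 kN·m.
C1: 0.9(61.41) - 1.3(177.70) = -175.74
C2: 1.4(61.41) + 1.6(177.70) + 0.3(168.17) = 420.75
C3: 1.2(61.41) + 1.6(168.17) + 0.6(177.70) = 449.38
C4: 0.85(61.41) - 1.0(177.70) = -125.50
Combination 1 gives the minimum: -175.74 kN·m.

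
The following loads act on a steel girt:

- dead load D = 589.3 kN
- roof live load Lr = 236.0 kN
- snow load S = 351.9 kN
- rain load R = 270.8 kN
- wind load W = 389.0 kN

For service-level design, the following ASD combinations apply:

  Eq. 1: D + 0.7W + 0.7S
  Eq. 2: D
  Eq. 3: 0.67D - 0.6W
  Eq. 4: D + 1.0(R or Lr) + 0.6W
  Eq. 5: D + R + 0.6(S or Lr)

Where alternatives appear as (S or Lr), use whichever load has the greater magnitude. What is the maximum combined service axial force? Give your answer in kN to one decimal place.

(R or Lr) → R = 270.8 kN; (S or Lr) → S = 351.9 kN.
Eq. 1: 1.0(589.3) + 0.7(389.0) + 0.7(351.9) = 589.3 + 272.3 + 246.3 = 1107.9
Eq. 2: 1.0(589.3) = 589.3
Eq. 3: 0.67(589.3) - 0.6(389.0) = 394.8 - 233.4 = 161.4
Eq. 4: 1.0(589.3) + 1.0(270.8) + 0.6(389.0) = 589.3 + 270.8 + 233.4 = 1093.5
Eq. 5: 1.0(589.3) + 1.0(270.8) + 0.6(351.9) = 589.3 + 270.8 + 211.1 = 1071.2
The controlling combination is 1, giving 1107.9 kN.

1107.9 kN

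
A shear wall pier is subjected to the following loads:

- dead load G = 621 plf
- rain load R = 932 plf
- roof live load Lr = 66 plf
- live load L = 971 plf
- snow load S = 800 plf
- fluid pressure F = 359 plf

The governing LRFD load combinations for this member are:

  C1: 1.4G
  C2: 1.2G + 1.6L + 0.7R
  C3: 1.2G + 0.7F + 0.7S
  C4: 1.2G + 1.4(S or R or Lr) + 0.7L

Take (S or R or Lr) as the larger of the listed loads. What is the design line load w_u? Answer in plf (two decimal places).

2951.20 plf

(S or R or Lr) → R = 932 plf.
C1: 1.4(621) = 869.40
C2: 1.2(621) + 1.6(971) + 0.7(932) = 745.20 + 1553.60 + 652.40 = 2951.20
C3: 1.2(621) + 0.7(359) + 0.7(800) = 745.20 + 251.30 + 560.00 = 1556.50
C4: 1.2(621) + 1.4(932) + 0.7(971) = 745.20 + 1304.80 + 679.70 = 2729.70
Maximum is from combination 2.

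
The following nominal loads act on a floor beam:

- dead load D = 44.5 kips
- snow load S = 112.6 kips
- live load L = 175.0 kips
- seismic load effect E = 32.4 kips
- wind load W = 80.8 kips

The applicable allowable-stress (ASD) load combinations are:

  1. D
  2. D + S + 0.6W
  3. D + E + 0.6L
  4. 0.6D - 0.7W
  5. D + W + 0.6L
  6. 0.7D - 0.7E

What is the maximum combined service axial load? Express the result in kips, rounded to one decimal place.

1. 1.0(44.5) = 44.5
2. 1.0(44.5) + 1.0(112.6) + 0.6(80.8) = 205.6
3. 1.0(44.5) + 1.0(32.4) + 0.6(175.0) = 181.9
4. 0.6(44.5) - 0.7(80.8) = -29.9
5. 1.0(44.5) + 1.0(80.8) + 0.6(175.0) = 230.3
6. 0.7(44.5) - 0.7(32.4) = 8.5
Maximum is from combination 5.

230.3 kips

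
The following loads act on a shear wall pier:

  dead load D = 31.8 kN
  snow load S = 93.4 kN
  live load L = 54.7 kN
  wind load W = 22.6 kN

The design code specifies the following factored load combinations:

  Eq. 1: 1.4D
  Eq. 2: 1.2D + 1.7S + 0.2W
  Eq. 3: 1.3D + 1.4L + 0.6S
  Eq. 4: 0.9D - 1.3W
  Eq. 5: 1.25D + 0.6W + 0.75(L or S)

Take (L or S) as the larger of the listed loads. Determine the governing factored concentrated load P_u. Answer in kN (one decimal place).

201.5 kN

(L or S) → S = 93.4 kN.
Eq. 1: 1.4(31.8) = 44.5
Eq. 2: 1.2(31.8) + 1.7(93.4) + 0.2(22.6) = 201.5
Eq. 3: 1.3(31.8) + 1.4(54.7) + 0.6(93.4) = 174.0
Eq. 4: 0.9(31.8) - 1.3(22.6) = -0.8
Eq. 5: 1.25(31.8) + 0.6(22.6) + 0.75(93.4) = 123.4
Maximum is from combination 2.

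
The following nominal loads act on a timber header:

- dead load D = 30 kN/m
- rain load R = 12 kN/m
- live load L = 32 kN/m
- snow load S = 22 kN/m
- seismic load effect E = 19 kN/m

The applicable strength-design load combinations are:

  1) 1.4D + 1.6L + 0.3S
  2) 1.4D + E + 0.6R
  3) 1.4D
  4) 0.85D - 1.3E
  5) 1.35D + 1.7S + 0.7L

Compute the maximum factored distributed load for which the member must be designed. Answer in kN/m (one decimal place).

100.3 kN/m

1) 1.4(30) + 1.6(32) + 0.3(22) = 42.0 + 51.2 + 6.6 = 99.8
2) 1.4(30) + 1.0(19) + 0.6(12) = 42.0 + 19.0 + 7.2 = 68.2
3) 1.4(30) = 42.0
4) 0.85(30) - 1.3(19) = 25.5 - 24.7 = 0.8
5) 1.35(30) + 1.7(22) + 0.7(32) = 40.5 + 37.4 + 22.4 = 100.3
Maximum is from combination 5.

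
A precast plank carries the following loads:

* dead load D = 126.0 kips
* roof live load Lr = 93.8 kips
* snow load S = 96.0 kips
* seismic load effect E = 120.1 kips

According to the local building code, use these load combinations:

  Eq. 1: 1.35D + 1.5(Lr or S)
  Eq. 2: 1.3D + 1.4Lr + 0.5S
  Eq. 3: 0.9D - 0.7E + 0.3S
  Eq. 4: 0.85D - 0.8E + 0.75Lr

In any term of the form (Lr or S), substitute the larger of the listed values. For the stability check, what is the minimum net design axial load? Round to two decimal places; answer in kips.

58.13 kips

(Lr or S) → S = 96.0 kips.
Eq. 1: 1.35(126.0) + 1.5(96.0) = 314.10
Eq. 2: 1.3(126.0) + 1.4(93.8) + 0.5(96.0) = 343.12
Eq. 3: 0.9(126.0) - 0.7(120.1) + 0.3(96.0) = 58.13
Eq. 4: 0.85(126.0) - 0.8(120.1) + 0.75(93.8) = 81.37
Combination 3 gives the minimum: 58.13 kips.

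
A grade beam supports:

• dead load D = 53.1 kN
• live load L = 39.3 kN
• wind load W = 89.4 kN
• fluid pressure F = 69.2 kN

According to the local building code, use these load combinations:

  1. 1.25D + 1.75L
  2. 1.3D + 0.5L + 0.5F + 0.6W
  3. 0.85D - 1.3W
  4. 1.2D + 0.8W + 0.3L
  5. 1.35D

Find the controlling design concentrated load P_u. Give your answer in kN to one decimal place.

1. 1.25(53.1) + 1.75(39.3) = 135.2
2. 1.3(53.1) + 0.5(39.3) + 0.5(69.2) + 0.6(89.4) = 176.9
3. 0.85(53.1) - 1.3(89.4) = -71.1
4. 1.2(53.1) + 0.8(89.4) + 0.3(39.3) = 147.0
5. 1.35(53.1) = 71.7
The controlling combination is 2, giving 176.9 kN.

176.9 kN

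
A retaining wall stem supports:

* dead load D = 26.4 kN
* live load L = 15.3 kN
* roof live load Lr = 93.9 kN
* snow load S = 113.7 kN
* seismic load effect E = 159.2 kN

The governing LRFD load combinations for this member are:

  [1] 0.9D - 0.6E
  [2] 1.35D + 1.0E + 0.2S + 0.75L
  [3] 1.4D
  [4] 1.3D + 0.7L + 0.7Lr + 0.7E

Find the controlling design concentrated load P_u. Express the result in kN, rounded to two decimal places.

[1] 0.9(26.4) - 0.6(159.2) = 23.76 - 95.52 = -71.76
[2] 1.35(26.4) + 1.0(159.2) + 0.2(113.7) + 0.75(15.3) = 35.64 + 159.20 + 22.74 + 11.48 = 229.06
[3] 1.4(26.4) = 36.96
[4] 1.3(26.4) + 0.7(15.3) + 0.7(93.9) + 0.7(159.2) = 34.32 + 10.71 + 65.73 + 111.44 = 222.20
Combination 2 governs: P_u = 229.06 kN.

229.06 kN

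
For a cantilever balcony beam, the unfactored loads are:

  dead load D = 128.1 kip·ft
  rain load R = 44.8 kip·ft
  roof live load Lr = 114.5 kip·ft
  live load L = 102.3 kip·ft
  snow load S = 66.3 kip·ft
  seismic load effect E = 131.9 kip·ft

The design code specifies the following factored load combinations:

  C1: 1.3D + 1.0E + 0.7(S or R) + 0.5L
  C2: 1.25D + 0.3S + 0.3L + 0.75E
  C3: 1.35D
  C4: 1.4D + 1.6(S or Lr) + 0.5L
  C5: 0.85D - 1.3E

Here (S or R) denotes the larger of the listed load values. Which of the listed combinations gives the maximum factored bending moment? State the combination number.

Combination 4

(S or R) → S = 66.3 kip·ft; (S or Lr) → Lr = 114.5 kip·ft.
C1: 1.3(128.1) + 1.0(131.9) + 0.7(66.3) + 0.5(102.3) = 166.53 + 131.90 + 46.41 + 51.15 = 395.99
C2: 1.25(128.1) + 0.3(66.3) + 0.3(102.3) + 0.75(131.9) = 309.63
C3: 1.35(128.1) = 172.94
C4: 1.4(128.1) + 1.6(114.5) + 0.5(102.3) = 179.34 + 183.20 + 51.15 = 413.69
C5: 0.85(128.1) - 1.3(131.9) = -62.59
The largest value is 413.69 kip·ft from combination 4.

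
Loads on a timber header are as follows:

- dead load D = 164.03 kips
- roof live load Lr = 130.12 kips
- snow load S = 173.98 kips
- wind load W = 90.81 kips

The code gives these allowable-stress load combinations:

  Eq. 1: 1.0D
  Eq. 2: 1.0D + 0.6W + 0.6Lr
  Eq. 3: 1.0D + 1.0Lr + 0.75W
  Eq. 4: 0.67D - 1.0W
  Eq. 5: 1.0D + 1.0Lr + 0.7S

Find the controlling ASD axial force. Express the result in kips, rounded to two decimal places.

Eq. 1: 1.0(164.03) = 164.03
Eq. 2: 1.0(164.03) + 0.6(90.81) + 0.6(130.12) = 164.03 + 54.49 + 78.07 = 296.59
Eq. 3: 1.0(164.03) + 1.0(130.12) + 0.75(90.81) = 164.03 + 130.12 + 68.11 = 362.26
Eq. 4: 0.67(164.03) - 1.0(90.81) = 109.90 - 90.81 = 19.09
Eq. 5: 1.0(164.03) + 1.0(130.12) + 0.7(173.98) = 164.03 + 130.12 + 121.79 = 415.94
Combination 5 governs: P = 415.94 kips.

415.94 kips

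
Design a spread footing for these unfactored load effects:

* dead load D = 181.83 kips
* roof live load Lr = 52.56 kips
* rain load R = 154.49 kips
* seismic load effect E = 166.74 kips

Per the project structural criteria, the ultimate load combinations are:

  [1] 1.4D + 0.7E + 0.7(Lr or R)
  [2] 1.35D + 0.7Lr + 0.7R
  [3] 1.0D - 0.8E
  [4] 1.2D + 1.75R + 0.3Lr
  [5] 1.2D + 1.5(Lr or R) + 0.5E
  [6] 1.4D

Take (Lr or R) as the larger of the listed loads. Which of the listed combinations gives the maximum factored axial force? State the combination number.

Combination 5

(Lr or R) → R = 154.49 kips.
[1] 1.4(181.83) + 0.7(166.74) + 0.7(154.49) = 254.56 + 116.72 + 108.14 = 479.42
[2] 1.35(181.83) + 0.7(52.56) + 0.7(154.49) = 390.41
[3] 1.0(181.83) - 0.8(166.74) = 181.83 - 133.39 = 48.44
[4] 1.2(181.83) + 1.75(154.49) + 0.3(52.56) = 504.32
[5] 1.2(181.83) + 1.5(154.49) + 0.5(166.74) = 533.30
[6] 1.4(181.83) = 254.56
The largest value is 533.30 kips from combination 5.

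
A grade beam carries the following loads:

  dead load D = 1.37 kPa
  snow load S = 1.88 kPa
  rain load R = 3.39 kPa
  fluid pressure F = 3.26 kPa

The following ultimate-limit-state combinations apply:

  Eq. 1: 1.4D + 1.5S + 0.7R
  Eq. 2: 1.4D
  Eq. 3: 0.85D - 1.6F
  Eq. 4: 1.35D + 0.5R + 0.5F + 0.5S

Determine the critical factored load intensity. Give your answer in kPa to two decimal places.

Eq. 1: 1.4(1.37) + 1.5(1.88) + 0.7(3.39) = 1.92 + 2.82 + 2.37 = 7.11
Eq. 2: 1.4(1.37) = 1.92
Eq. 3: 0.85(1.37) - 1.6(3.26) = -4.05
Eq. 4: 1.35(1.37) + 0.5(3.39) + 0.5(3.26) + 0.5(1.88) = 6.11
Combination 1 governs: q_u = 7.11 kPa.

7.11 kPa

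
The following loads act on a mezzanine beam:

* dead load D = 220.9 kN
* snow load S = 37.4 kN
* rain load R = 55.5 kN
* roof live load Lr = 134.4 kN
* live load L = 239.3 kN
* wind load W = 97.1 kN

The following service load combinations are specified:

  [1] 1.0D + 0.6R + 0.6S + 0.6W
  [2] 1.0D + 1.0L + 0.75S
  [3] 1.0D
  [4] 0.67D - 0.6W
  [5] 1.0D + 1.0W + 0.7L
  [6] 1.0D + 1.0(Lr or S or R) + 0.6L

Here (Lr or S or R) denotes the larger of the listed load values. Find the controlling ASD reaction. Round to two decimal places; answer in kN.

(Lr or S or R) → Lr = 134.4 kN.
[1] 1.0(220.9) + 0.6(55.5) + 0.6(37.4) + 0.6(97.1) = 220.90 + 33.30 + 22.44 + 58.26 = 334.90
[2] 1.0(220.9) + 1.0(239.3) + 0.75(37.4) = 220.90 + 239.30 + 28.05 = 488.25
[3] 1.0(220.9) = 220.90
[4] 0.67(220.9) - 0.6(97.1) = 148.00 - 58.26 = 89.74
[5] 1.0(220.9) + 1.0(97.1) + 0.7(239.3) = 220.90 + 97.10 + 167.51 = 485.51
[6] 1.0(220.9) + 1.0(134.4) + 0.6(239.3) = 220.90 + 134.40 + 143.58 = 498.88
Combination 6 governs: V = 498.88 kN.

498.88 kN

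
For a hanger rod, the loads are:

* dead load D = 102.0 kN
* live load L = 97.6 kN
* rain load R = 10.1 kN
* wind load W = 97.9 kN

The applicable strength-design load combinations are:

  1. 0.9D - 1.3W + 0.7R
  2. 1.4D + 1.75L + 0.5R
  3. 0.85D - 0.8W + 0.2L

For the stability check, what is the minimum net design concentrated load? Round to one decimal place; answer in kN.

1. 0.9(102.0) - 1.3(97.9) + 0.7(10.1) = -28.4
2. 1.4(102.0) + 1.75(97.6) + 0.5(10.1) = 318.7
3. 0.85(102.0) - 0.8(97.9) + 0.2(97.6) = 27.9
Combination 1 gives the minimum: -28.4 kN.

-28.4 kN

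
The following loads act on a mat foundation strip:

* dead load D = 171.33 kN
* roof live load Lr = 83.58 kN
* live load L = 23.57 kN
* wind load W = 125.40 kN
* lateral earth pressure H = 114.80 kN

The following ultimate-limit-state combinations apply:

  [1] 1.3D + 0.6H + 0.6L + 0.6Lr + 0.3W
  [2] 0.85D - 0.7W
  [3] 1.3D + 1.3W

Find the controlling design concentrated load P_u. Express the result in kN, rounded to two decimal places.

393.52 kN

[1] 1.3(171.33) + 0.6(114.80) + 0.6(23.57) + 0.6(83.58) + 0.3(125.40) = 222.73 + 68.88 + 14.14 + 50.15 + 37.62 = 393.52
[2] 0.85(171.33) - 0.7(125.40) = 145.63 - 87.78 = 57.85
[3] 1.3(171.33) + 1.3(125.40) = 222.73 + 163.02 = 385.75
Combination 1 governs: P_u = 393.52 kN.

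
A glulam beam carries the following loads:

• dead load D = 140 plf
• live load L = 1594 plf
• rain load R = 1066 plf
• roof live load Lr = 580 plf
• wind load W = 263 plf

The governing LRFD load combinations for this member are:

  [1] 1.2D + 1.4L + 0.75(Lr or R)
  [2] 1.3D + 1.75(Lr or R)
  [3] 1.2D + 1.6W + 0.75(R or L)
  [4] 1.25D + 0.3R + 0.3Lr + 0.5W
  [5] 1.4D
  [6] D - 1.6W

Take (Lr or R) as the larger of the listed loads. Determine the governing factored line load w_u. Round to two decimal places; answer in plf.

(Lr or R) → R = 1066 plf; (R or L) → L = 1594 plf.
[1] 1.2(140) + 1.4(1594) + 0.75(1066) = 168.00 + 2231.60 + 799.50 = 3199.10
[2] 1.3(140) + 1.75(1066) = 182.00 + 1865.50 = 2047.50
[3] 1.2(140) + 1.6(263) + 0.75(1594) = 168.00 + 420.80 + 1195.50 = 1784.30
[4] 1.25(140) + 0.3(1066) + 0.3(580) + 0.5(263) = 175.00 + 319.80 + 174.00 + 131.50 = 800.30
[5] 1.4(140) = 196.00
[6] 1.0(140) - 1.6(263) = 140.00 - 420.80 = -280.80
Maximum is from combination 1.

3199.10 plf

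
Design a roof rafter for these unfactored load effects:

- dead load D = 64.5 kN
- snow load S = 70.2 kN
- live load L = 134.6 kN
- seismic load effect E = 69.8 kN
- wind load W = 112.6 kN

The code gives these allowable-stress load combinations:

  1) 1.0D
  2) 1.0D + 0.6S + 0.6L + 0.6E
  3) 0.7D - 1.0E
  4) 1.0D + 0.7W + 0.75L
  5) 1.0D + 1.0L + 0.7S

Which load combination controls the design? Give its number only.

1) 1.0(64.5) = 64.50
2) 1.0(64.5) + 0.6(70.2) + 0.6(134.6) + 0.6(69.8) = 64.50 + 42.12 + 80.76 + 41.88 = 229.26
3) 0.7(64.5) - 1.0(69.8) = 45.15 - 69.80 = -24.65
4) 1.0(64.5) + 0.7(112.6) + 0.75(134.6) = 64.50 + 78.82 + 100.95 = 244.27
5) 1.0(64.5) + 1.0(134.6) + 0.7(70.2) = 64.50 + 134.60 + 49.14 = 248.24
The largest value is 248.24 kN from combination 5.

Combination 5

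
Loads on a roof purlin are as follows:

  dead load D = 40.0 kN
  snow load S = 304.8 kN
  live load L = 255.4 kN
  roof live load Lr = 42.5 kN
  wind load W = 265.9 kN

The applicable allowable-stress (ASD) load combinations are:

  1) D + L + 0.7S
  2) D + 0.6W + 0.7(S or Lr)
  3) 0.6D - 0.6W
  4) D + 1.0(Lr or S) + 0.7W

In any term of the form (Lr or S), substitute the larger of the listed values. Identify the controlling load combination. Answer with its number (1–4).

(S or Lr) → S = 304.8 kN; (Lr or S) → S = 304.8 kN.
1) 1.0(40.0) + 1.0(255.4) + 0.7(304.8) = 40.00 + 255.40 + 213.36 = 508.76
2) 1.0(40.0) + 0.6(265.9) + 0.7(304.8) = 40.00 + 159.54 + 213.36 = 412.90
3) 0.6(40.0) - 0.6(265.9) = 24.00 - 159.54 = -135.54
4) 1.0(40.0) + 1.0(304.8) + 0.7(265.9) = 40.00 + 304.80 + 186.13 = 530.93
The largest value is 530.93 kN from combination 4.

Combination 4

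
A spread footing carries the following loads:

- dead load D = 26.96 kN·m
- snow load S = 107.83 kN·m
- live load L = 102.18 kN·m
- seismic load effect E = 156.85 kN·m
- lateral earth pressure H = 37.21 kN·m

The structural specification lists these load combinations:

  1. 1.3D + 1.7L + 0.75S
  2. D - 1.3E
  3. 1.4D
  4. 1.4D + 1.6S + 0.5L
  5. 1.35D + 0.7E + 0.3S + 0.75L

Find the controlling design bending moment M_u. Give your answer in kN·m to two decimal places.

289.63 kN·m

1. 1.3(26.96) + 1.7(102.18) + 0.75(107.83) = 35.05 + 173.71 + 80.87 = 289.63
2. 1.0(26.96) - 1.3(156.85) = 26.96 - 203.91 = -176.95
3. 1.4(26.96) = 37.74
4. 1.4(26.96) + 1.6(107.83) + 0.5(102.18) = 37.74 + 172.53 + 51.09 = 261.36
5. 1.35(26.96) + 0.7(156.85) + 0.3(107.83) + 0.75(102.18) = 255.18
Maximum is from combination 1.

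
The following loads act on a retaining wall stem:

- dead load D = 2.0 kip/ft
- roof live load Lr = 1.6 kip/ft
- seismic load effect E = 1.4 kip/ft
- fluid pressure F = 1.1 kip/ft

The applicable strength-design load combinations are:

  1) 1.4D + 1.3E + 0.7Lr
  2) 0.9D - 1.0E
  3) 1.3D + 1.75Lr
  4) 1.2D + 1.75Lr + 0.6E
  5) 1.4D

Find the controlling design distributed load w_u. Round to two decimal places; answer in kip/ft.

6.04 kip/ft

1) 1.4(2.0) + 1.3(1.4) + 0.7(1.6) = 5.74
2) 0.9(2.0) - 1.0(1.4) = 0.40
3) 1.3(2.0) + 1.75(1.6) = 5.40
4) 1.2(2.0) + 1.75(1.6) + 0.6(1.4) = 6.04
5) 1.4(2.0) = 2.80
Maximum is from combination 4.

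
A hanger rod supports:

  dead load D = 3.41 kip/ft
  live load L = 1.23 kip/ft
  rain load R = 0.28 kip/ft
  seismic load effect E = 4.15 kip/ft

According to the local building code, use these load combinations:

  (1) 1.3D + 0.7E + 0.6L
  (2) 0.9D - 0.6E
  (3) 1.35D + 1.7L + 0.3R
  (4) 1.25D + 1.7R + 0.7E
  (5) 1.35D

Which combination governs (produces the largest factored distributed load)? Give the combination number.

(1) 1.3(3.41) + 0.7(4.15) + 0.6(1.23) = 8.08
(2) 0.9(3.41) - 0.6(4.15) = 0.58
(3) 1.35(3.41) + 1.7(1.23) + 0.3(0.28) = 6.78
(4) 1.25(3.41) + 1.7(0.28) + 0.7(4.15) = 7.64
(5) 1.35(3.41) = 4.60
The largest value is 8.08 kip/ft from combination 1.

Combination 1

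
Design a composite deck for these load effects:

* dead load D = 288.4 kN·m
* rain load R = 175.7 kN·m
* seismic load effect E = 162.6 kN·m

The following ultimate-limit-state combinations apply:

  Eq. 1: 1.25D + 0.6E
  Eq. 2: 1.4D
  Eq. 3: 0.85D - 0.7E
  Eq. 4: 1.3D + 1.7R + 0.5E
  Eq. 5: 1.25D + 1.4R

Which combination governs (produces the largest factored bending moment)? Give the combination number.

Eq. 1: 1.25(288.4) + 0.6(162.6) = 360.50 + 97.56 = 458.06
Eq. 2: 1.4(288.4) = 403.76
Eq. 3: 0.85(288.4) - 0.7(162.6) = 245.14 - 113.82 = 131.32
Eq. 4: 1.3(288.4) + 1.7(175.7) + 0.5(162.6) = 374.92 + 298.69 + 81.30 = 754.91
Eq. 5: 1.25(288.4) + 1.4(175.7) = 360.50 + 245.98 = 606.48
The largest value is 754.91 kN·m from combination 4.

Combination 4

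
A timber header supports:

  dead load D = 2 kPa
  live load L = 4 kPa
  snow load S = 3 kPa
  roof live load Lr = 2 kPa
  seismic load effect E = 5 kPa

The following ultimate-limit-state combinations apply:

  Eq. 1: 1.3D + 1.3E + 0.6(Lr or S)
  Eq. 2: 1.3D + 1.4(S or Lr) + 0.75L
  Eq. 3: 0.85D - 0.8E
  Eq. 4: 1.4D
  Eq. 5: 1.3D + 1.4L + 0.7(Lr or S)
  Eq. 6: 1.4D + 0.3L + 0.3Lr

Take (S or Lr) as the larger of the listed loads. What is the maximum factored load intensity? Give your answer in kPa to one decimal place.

10.9 kPa

(Lr or S) → S = 3 kPa; (S or Lr) → S = 3 kPa.
Eq. 1: 1.3(2) + 1.3(5) + 0.6(3) = 2.6 + 6.5 + 1.8 = 10.9
Eq. 2: 1.3(2) + 1.4(3) + 0.75(4) = 2.6 + 4.2 + 3.0 = 9.8
Eq. 3: 0.85(2) - 0.8(5) = 1.7 - 4.0 = -2.3
Eq. 4: 1.4(2) = 2.8
Eq. 5: 1.3(2) + 1.4(4) + 0.7(3) = 2.6 + 5.6 + 2.1 = 10.3
Eq. 6: 1.4(2) + 0.3(4) + 0.3(2) = 2.8 + 1.2 + 0.6 = 4.6
The controlling combination is 1, giving 10.9 kPa.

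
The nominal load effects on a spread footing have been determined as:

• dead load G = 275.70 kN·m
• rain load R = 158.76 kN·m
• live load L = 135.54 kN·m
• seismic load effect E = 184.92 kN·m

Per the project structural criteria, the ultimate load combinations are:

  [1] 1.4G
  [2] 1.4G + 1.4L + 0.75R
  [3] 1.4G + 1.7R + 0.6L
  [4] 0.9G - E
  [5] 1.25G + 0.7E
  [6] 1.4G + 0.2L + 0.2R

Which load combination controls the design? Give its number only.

[1] 1.4(275.70) = 385.98
[2] 1.4(275.70) + 1.4(135.54) + 0.75(158.76) = 385.98 + 189.76 + 119.07 = 694.81
[3] 1.4(275.70) + 1.7(158.76) + 0.6(135.54) = 737.20
[4] 0.9(275.70) - 1.0(184.92) = 248.13 - 184.92 = 63.21
[5] 1.25(275.70) + 0.7(184.92) = 344.63 + 129.44 = 474.07
[6] 1.4(275.70) + 0.2(135.54) + 0.2(158.76) = 385.98 + 27.11 + 31.75 = 444.84
The largest value is 737.20 kN·m from combination 3.

Combination 3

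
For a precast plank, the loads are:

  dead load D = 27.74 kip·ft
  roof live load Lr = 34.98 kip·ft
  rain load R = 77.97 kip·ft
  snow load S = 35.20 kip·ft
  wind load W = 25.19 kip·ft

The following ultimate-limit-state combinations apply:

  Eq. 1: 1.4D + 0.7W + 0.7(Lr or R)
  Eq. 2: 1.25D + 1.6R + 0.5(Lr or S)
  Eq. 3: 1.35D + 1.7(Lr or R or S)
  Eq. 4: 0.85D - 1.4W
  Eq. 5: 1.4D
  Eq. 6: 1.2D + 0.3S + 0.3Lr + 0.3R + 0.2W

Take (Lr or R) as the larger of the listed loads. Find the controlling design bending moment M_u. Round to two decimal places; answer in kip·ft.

(Lr or R) → R = 77.97 kip·ft; (Lr or S) → S = 35.20 kip·ft; (Lr or R or S) → R = 77.97 kip·ft.
Eq. 1: 1.4(27.74) + 0.7(25.19) + 0.7(77.97) = 111.05
Eq. 2: 1.25(27.74) + 1.6(77.97) + 0.5(35.20) = 177.03
Eq. 3: 1.35(27.74) + 1.7(77.97) = 170.00
Eq. 4: 0.85(27.74) - 1.4(25.19) = -11.69
Eq. 5: 1.4(27.74) = 38.84
Eq. 6: 1.2(27.74) + 0.3(35.20) + 0.3(34.98) + 0.3(77.97) + 0.2(25.19) = 82.77
Maximum is from combination 2.

177.03 kip·ft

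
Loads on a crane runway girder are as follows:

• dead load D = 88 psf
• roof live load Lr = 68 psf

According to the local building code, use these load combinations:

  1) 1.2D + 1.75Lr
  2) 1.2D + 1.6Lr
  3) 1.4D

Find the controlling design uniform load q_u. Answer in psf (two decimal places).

224.60 psf

1) 1.2(88) + 1.75(68) = 105.60 + 119.00 = 224.60
2) 1.2(88) + 1.6(68) = 105.60 + 108.80 = 214.40
3) 1.4(88) = 123.20
The controlling combination is 1, giving 224.60 psf.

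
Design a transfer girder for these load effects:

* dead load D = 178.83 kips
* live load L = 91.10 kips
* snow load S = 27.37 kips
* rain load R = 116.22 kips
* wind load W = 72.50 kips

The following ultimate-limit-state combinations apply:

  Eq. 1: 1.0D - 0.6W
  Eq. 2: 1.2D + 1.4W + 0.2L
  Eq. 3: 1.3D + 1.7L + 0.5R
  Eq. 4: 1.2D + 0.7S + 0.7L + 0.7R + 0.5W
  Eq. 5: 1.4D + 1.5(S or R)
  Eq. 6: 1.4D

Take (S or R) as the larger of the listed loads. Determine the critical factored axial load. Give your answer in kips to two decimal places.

(S or R) → R = 116.22 kips.
Eq. 1: 1.0(178.83) - 0.6(72.50) = 178.83 - 43.50 = 135.33
Eq. 2: 1.2(178.83) + 1.4(72.50) + 0.2(91.10) = 214.60 + 101.50 + 18.22 = 334.32
Eq. 3: 1.3(178.83) + 1.7(91.10) + 0.5(116.22) = 232.48 + 154.87 + 58.11 = 445.46
Eq. 4: 1.2(178.83) + 0.7(27.37) + 0.7(91.10) + 0.7(116.22) + 0.5(72.50) = 214.60 + 19.16 + 63.77 + 81.35 + 36.25 = 415.13
Eq. 5: 1.4(178.83) + 1.5(116.22) = 250.36 + 174.33 = 424.69
Eq. 6: 1.4(178.83) = 250.36
Combination 3 governs: P_u = 445.46 kips.

445.46 kips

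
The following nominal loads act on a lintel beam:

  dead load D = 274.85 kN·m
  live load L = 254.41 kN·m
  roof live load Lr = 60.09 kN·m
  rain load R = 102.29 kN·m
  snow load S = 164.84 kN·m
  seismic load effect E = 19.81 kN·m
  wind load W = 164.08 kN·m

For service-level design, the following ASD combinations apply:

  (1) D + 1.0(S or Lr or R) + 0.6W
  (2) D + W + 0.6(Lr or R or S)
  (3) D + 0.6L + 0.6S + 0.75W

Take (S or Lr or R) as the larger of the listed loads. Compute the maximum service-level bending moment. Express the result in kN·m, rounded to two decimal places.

(S or Lr or R) → S = 164.84 kN·m; (Lr or R or S) → S = 164.84 kN·m.
(1) 1.0(274.85) + 1.0(164.84) + 0.6(164.08) = 538.14
(2) 1.0(274.85) + 1.0(164.08) + 0.6(164.84) = 537.83
(3) 1.0(274.85) + 0.6(254.41) + 0.6(164.84) + 0.75(164.08) = 649.46
The controlling combination is 3, giving 649.46 kN·m.

649.46 kN·m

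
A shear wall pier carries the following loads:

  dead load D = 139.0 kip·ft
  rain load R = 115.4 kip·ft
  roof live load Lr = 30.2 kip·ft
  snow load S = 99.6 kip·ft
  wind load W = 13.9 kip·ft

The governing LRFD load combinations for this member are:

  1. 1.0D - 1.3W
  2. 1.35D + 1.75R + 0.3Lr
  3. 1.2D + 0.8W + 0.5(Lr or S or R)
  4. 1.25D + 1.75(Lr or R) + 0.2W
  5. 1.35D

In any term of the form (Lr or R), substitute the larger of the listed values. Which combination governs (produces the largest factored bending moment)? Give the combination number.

(Lr or S or R) → R = 115.4 kip·ft; (Lr or R) → R = 115.4 kip·ft.
1. 1.0(139.0) - 1.3(13.9) = 139.00 - 18.07 = 120.93
2. 1.35(139.0) + 1.75(115.4) + 0.3(30.2) = 187.65 + 201.95 + 9.06 = 398.66
3. 1.2(139.0) + 0.8(13.9) + 0.5(115.4) = 166.80 + 11.12 + 57.70 = 235.62
4. 1.25(139.0) + 1.75(115.4) + 0.2(13.9) = 173.75 + 201.95 + 2.78 = 378.48
5. 1.35(139.0) = 187.65
The largest value is 398.66 kip·ft from combination 2.

Combination 2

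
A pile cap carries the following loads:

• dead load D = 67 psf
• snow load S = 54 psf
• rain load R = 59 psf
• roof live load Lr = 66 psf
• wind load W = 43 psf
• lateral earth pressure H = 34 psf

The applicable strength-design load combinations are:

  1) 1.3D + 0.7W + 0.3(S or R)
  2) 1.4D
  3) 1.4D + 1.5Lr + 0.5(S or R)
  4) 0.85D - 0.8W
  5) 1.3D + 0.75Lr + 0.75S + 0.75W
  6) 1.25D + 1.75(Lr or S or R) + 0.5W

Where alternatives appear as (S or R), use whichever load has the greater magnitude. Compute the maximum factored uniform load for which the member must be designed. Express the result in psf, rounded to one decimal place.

(S or R) → R = 59 psf; (Lr or S or R) → Lr = 66 psf.
1) 1.3(67) + 0.7(43) + 0.3(59) = 87.1 + 30.1 + 17.7 = 134.9
2) 1.4(67) = 93.8
3) 1.4(67) + 1.5(66) + 0.5(59) = 93.8 + 99.0 + 29.5 = 222.3
4) 0.85(67) - 0.8(43) = 57.0 - 34.4 = 22.6
5) 1.3(67) + 0.75(66) + 0.75(54) + 0.75(43) = 87.1 + 49.5 + 40.5 + 32.3 = 209.4
6) 1.25(67) + 1.75(66) + 0.5(43) = 83.8 + 115.5 + 21.5 = 220.8
The controlling combination is 3, giving 222.3 psf.

222.3 psf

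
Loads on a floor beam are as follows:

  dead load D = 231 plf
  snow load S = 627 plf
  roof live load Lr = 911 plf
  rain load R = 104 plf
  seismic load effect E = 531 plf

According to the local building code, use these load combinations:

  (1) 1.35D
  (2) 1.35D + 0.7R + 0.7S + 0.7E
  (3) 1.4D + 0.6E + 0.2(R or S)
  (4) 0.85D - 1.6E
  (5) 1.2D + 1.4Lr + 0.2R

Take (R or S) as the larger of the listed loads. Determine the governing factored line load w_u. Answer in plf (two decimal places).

(R or S) → S = 627 plf.
(1) 1.35(231) = 311.85
(2) 1.35(231) + 0.7(104) + 0.7(627) + 0.7(531) = 311.85 + 72.80 + 438.90 + 371.70 = 1195.25
(3) 1.4(231) + 0.6(531) + 0.2(627) = 323.40 + 318.60 + 125.40 = 767.40
(4) 0.85(231) - 1.6(531) = 196.35 - 849.60 = -653.25
(5) 1.2(231) + 1.4(911) + 0.2(104) = 277.20 + 1275.40 + 20.80 = 1573.40
Maximum is from combination 5.

1573.40 plf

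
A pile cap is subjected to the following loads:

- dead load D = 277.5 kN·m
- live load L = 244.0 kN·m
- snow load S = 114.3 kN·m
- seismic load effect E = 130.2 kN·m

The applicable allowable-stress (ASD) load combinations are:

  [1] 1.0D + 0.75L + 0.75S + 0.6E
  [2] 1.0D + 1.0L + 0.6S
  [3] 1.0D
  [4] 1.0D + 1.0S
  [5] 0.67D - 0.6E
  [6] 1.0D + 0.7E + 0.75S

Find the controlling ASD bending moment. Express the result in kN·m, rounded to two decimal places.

624.35 kN·m

[1] 1.0(277.5) + 0.75(244.0) + 0.75(114.3) + 0.6(130.2) = 624.35
[2] 1.0(277.5) + 1.0(244.0) + 0.6(114.3) = 590.08
[3] 1.0(277.5) = 277.50
[4] 1.0(277.5) + 1.0(114.3) = 391.80
[5] 0.67(277.5) - 0.6(130.2) = 107.81
[6] 1.0(277.5) + 0.7(130.2) + 0.75(114.3) = 454.37
The controlling combination is 1, giving 624.35 kN·m.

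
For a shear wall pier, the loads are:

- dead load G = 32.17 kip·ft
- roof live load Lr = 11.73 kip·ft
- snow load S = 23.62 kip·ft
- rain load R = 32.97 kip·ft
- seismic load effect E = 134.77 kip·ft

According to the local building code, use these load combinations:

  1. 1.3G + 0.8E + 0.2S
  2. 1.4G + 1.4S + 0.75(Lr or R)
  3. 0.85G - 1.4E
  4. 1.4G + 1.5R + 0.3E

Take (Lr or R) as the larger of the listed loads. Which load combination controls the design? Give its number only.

Combination 1

(Lr or R) → R = 32.97 kip·ft.
1. 1.3(32.17) + 0.8(134.77) + 0.2(23.62) = 154.36
2. 1.4(32.17) + 1.4(23.62) + 0.75(32.97) = 102.83
3. 0.85(32.17) - 1.4(134.77) = -161.33
4. 1.4(32.17) + 1.5(32.97) + 0.3(134.77) = 134.92
The largest value is 154.36 kip·ft from combination 1.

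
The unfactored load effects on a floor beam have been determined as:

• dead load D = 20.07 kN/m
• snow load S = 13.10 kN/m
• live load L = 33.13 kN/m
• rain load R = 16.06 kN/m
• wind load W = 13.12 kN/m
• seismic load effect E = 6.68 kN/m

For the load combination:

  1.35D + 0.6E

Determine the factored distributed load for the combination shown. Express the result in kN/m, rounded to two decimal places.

31.10 kN/m

1.35(20.07) + 0.6(6.68) = 27.09 + 4.01 = 31.10
w_u = 31.10 kN/m.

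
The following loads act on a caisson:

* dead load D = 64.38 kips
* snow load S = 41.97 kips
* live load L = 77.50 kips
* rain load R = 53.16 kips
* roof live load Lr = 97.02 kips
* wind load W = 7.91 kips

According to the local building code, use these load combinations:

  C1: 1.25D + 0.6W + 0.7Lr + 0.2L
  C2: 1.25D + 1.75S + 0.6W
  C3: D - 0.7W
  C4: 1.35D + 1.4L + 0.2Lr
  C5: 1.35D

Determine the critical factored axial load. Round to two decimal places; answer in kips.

C1: 1.25(64.38) + 0.6(7.91) + 0.7(97.02) + 0.2(77.50) = 80.48 + 4.75 + 67.91 + 15.50 = 168.64
C2: 1.25(64.38) + 1.75(41.97) + 0.6(7.91) = 158.67
C3: 1.0(64.38) - 0.7(7.91) = 64.38 - 5.54 = 58.84
C4: 1.35(64.38) + 1.4(77.50) + 0.2(97.02) = 214.82
C5: 1.35(64.38) = 86.91
Combination 4 governs: P_u = 214.82 kips.

214.82 kips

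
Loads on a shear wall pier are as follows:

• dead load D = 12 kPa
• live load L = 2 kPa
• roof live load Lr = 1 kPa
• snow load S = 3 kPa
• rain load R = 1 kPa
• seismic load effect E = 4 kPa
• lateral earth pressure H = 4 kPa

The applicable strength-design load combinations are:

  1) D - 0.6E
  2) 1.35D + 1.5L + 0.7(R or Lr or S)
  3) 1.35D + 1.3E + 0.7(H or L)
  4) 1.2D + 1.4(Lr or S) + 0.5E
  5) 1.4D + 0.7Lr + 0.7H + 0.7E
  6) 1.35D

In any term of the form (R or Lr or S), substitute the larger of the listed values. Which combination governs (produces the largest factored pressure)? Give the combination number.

Combination 3

(R or Lr or S) → S = 3 kPa; (H or L) → H = 4 kPa; (Lr or S) → S = 3 kPa.
1) 1.0(12) - 0.6(4) = 12.0 - 2.4 = 9.6
2) 1.35(12) + 1.5(2) + 0.7(3) = 16.2 + 3.0 + 2.1 = 21.3
3) 1.35(12) + 1.3(4) + 0.7(4) = 16.2 + 5.2 + 2.8 = 24.2
4) 1.2(12) + 1.4(3) + 0.5(4) = 14.4 + 4.2 + 2.0 = 20.6
5) 1.4(12) + 0.7(1) + 0.7(4) + 0.7(4) = 16.8 + 0.7 + 2.8 + 2.8 = 23.1
6) 1.35(12) = 16.2
The largest value is 24.2 kPa from combination 3.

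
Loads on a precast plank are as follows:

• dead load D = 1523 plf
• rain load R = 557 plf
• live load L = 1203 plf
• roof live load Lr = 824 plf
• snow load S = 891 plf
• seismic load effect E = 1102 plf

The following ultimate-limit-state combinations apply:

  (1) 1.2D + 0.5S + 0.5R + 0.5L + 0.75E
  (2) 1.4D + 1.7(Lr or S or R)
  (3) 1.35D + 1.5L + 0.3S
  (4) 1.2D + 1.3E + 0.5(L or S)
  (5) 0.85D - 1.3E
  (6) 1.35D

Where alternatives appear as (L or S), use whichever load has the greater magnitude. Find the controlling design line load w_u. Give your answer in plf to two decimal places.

(Lr or S or R) → S = 891 plf; (L or S) → L = 1203 plf.
(1) 1.2(1523) + 0.5(891) + 0.5(557) + 0.5(1203) + 0.75(1102) = 3979.60
(2) 1.4(1523) + 1.7(891) = 3646.90
(3) 1.35(1523) + 1.5(1203) + 0.3(891) = 4127.85
(4) 1.2(1523) + 1.3(1102) + 0.5(1203) = 3861.70
(5) 0.85(1523) - 1.3(1102) = -138.05
(6) 1.35(1523) = 2056.05
Combination 3 governs: w_u = 4127.85 plf.

4127.85 plf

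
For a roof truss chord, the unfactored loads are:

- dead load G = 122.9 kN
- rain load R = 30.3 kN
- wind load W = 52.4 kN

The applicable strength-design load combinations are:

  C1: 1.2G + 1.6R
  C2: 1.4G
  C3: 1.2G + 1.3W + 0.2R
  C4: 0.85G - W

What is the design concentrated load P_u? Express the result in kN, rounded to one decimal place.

221.7 kN

C1: 1.2(122.9) + 1.6(30.3) = 147.5 + 48.5 = 196.0
C2: 1.4(122.9) = 172.1
C3: 1.2(122.9) + 1.3(52.4) + 0.2(30.3) = 147.5 + 68.1 + 6.1 = 221.7
C4: 0.85(122.9) - 1.0(52.4) = 104.5 - 52.4 = 52.1
Combination 3 governs: P_u = 221.7 kN.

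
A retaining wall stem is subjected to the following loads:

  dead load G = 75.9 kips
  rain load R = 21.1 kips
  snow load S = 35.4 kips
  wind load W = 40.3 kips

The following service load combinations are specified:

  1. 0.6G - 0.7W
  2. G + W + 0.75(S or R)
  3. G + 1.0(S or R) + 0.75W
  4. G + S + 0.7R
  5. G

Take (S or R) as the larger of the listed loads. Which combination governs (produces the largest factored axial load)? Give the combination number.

(S or R) → S = 35.4 kips.
1. 0.6(75.9) - 0.7(40.3) = 45.54 - 28.21 = 17.33
2. 1.0(75.9) + 1.0(40.3) + 0.75(35.4) = 75.90 + 40.30 + 26.55 = 142.75
3. 1.0(75.9) + 1.0(35.4) + 0.75(40.3) = 75.90 + 35.40 + 30.23 = 141.53
4. 1.0(75.9) + 1.0(35.4) + 0.7(21.1) = 75.90 + 35.40 + 14.77 = 126.07
5. 1.0(75.9) = 75.90
The largest value is 142.75 kips from combination 2.

Combination 2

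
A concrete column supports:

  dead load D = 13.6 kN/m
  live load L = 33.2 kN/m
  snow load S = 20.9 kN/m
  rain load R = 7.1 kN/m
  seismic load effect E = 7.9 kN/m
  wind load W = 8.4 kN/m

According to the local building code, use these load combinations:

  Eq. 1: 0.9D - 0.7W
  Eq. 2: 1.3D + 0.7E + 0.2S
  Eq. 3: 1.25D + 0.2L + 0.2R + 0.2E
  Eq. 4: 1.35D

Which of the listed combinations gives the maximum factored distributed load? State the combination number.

Eq. 1: 0.9(13.6) - 0.7(8.4) = 12.24 - 5.88 = 6.36
Eq. 2: 1.3(13.6) + 0.7(7.9) + 0.2(20.9) = 17.68 + 5.53 + 4.18 = 27.39
Eq. 3: 1.25(13.6) + 0.2(33.2) + 0.2(7.1) + 0.2(7.9) = 17.00 + 6.64 + 1.42 + 1.58 = 26.64
Eq. 4: 1.35(13.6) = 18.36
The largest value is 27.39 kN/m from combination 2.

Combination 2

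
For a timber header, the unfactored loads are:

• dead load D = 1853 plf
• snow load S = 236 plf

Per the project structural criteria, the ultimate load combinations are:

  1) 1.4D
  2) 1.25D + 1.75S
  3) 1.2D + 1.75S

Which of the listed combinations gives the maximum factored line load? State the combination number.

Combination 2

1) 1.4(1853) = 2594.20
2) 1.25(1853) + 1.75(236) = 2316.25 + 413.00 = 2729.25
3) 1.2(1853) + 1.75(236) = 2223.60 + 413.00 = 2636.60
The largest value is 2729.25 plf from combination 2.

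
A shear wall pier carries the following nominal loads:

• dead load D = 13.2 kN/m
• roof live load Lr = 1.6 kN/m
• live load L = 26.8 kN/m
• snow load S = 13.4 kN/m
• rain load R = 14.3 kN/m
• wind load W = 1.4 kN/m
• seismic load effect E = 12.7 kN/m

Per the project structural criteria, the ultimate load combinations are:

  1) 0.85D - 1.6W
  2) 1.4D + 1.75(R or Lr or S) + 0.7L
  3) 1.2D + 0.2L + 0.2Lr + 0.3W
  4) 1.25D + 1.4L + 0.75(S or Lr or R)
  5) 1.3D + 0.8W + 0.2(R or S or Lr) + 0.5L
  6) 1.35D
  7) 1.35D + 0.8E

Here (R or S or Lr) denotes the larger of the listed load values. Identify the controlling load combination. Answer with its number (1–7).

(R or Lr or S) → R = 14.3 kN/m; (S or Lr or R) → R = 14.3 kN/m; (R or S or Lr) → R = 14.3 kN/m.
1) 0.85(13.2) - 1.6(1.4) = 8.98
2) 1.4(13.2) + 1.75(14.3) + 0.7(26.8) = 62.27
3) 1.2(13.2) + 0.2(26.8) + 0.2(1.6) + 0.3(1.4) = 21.94
4) 1.25(13.2) + 1.4(26.8) + 0.75(14.3) = 64.75
5) 1.3(13.2) + 0.8(1.4) + 0.2(14.3) + 0.5(26.8) = 34.54
6) 1.35(13.2) = 17.82
7) 1.35(13.2) + 0.8(12.7) = 27.98
The largest value is 64.75 kN/m from combination 4.

Combination 4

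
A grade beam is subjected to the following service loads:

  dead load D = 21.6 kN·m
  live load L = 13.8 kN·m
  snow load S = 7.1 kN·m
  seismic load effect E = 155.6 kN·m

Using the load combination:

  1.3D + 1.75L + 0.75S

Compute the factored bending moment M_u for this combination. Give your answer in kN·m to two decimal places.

1.3(21.6) + 1.75(13.8) + 0.75(7.1) = 28.08 + 24.15 + 5.33 = 57.56
M_u = 57.56 kN·m.

57.56 kN·m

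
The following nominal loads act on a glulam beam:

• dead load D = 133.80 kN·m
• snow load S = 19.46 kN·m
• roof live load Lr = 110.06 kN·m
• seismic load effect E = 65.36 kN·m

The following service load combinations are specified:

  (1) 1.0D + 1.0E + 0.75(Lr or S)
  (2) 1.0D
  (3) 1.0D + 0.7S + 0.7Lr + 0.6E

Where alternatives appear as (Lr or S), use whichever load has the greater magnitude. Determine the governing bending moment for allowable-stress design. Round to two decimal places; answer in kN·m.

281.71 kN·m

(Lr or S) → Lr = 110.06 kN·m.
(1) 1.0(133.80) + 1.0(65.36) + 0.75(110.06) = 281.71
(2) 1.0(133.80) = 133.80
(3) 1.0(133.80) + 0.7(19.46) + 0.7(110.06) + 0.6(65.36) = 263.68
Combination 1 governs: M = 281.71 kN·m.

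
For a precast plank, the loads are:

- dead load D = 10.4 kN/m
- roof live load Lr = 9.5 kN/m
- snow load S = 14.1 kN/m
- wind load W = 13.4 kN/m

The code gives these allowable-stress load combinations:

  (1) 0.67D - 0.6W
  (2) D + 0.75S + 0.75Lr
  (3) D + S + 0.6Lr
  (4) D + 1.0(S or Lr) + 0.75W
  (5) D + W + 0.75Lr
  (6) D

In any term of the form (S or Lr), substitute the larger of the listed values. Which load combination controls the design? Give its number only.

Combination 4

(S or Lr) → S = 14.1 kN/m.
(1) 0.67(10.4) - 0.6(13.4) = 6.97 - 8.04 = -1.07
(2) 1.0(10.4) + 0.75(14.1) + 0.75(9.5) = 28.10
(3) 1.0(10.4) + 1.0(14.1) + 0.6(9.5) = 10.40 + 14.10 + 5.70 = 30.20
(4) 1.0(10.4) + 1.0(14.1) + 0.75(13.4) = 10.40 + 14.10 + 10.05 = 34.55
(5) 1.0(10.4) + 1.0(13.4) + 0.75(9.5) = 10.40 + 13.40 + 7.13 = 30.93
(6) 1.0(10.4) = 10.40
The largest value is 34.55 kN/m from combination 4.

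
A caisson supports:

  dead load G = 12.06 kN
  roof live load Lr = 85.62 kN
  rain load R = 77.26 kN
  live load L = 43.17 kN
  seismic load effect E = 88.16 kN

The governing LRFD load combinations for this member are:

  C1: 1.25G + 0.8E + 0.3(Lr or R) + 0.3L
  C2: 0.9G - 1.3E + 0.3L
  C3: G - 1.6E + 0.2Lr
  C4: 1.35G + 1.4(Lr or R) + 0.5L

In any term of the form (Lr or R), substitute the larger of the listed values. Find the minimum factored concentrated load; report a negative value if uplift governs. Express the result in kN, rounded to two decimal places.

(Lr or R) → Lr = 85.62 kN.
C1: 1.25(12.06) + 0.8(88.16) + 0.3(85.62) + 0.3(43.17) = 124.24
C2: 0.9(12.06) - 1.3(88.16) + 0.3(43.17) = -90.80
C3: 1.0(12.06) - 1.6(88.16) + 0.2(85.62) = -111.87
C4: 1.35(12.06) + 1.4(85.62) + 0.5(43.17) = 157.73
Combination 3 gives the minimum: -111.87 kN.

-111.87 kN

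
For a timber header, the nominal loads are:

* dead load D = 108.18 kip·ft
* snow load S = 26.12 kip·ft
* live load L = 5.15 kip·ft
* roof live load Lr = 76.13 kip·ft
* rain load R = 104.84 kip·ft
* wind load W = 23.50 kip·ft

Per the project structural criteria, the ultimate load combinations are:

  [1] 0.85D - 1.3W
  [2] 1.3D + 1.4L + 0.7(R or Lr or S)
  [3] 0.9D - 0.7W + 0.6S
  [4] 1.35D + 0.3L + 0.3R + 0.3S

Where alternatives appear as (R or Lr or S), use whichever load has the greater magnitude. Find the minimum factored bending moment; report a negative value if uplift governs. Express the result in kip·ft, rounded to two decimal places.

(R or Lr or S) → R = 104.84 kip·ft.
[1] 0.85(108.18) - 1.3(23.50) = 91.95 - 30.55 = 61.40
[2] 1.3(108.18) + 1.4(5.15) + 0.7(104.84) = 140.63 + 7.21 + 73.39 = 221.23
[3] 0.9(108.18) - 0.7(23.50) + 0.6(26.12) = 97.36 - 16.45 + 15.67 = 96.58
[4] 1.35(108.18) + 0.3(5.15) + 0.3(104.84) + 0.3(26.12) = 146.04 + 1.55 + 31.45 + 7.84 = 186.88
Combination 1 gives the minimum: 61.40 kip·ft.

61.40 kip·ft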